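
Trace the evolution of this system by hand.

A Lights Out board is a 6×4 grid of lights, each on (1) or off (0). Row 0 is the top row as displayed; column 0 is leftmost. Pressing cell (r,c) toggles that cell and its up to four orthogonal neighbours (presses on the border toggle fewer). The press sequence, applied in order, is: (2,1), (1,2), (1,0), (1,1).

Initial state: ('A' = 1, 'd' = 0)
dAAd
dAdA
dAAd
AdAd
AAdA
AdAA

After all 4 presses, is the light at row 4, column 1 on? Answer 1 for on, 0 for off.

1

0) dAAd
dAdA
dAAd
AdAd
AAdA
AdAA
1) dAAd
dddA
Addd
AAAd
AAdA
AdAA
2) dAdd
dAAd
AdAd
AAAd
AAdA
AdAA
3) AAdd
AdAd
ddAd
AAAd
AAdA
AdAA
4) Addd
dAdd
dAAd
AAAd
AAdA
AdAA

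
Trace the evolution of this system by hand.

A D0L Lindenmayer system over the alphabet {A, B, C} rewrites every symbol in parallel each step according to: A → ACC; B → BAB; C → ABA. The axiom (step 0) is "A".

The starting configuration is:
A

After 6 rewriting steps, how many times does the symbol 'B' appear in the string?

0) A
1) ACC
2) ACCABAABA
3) ACCABAABAACCBABACCACCBABACC
4) ACCABAABAACCBABACCACCBABACCACCABAABABABACCBABACCABAABAACCABAABABABACCBABACCABAABA
5) ACCABAABAACCBABACCACCBABACCACCABAABABABACCBABACCABAABAACCA…BACCBABACCBABACCABAABABABACCBABACCABAABAACCBABACCACCBABACC  (len 243)
6) ACCABAABAACCBABACCACCBABACCACCABAABABABACCBABACCABAABAACCA…BACCACCABAABABABACCBABACCABAABAACCABAABABABACCBABACCABAABA  (len 729)

206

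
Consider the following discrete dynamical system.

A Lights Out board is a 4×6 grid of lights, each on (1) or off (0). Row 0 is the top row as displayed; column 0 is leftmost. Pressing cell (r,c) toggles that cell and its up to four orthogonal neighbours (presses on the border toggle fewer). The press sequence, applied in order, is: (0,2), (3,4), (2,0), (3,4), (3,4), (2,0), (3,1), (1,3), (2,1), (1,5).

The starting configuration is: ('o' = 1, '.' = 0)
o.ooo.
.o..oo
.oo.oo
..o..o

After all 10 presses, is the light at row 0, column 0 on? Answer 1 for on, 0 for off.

0) o.ooo.
.o..oo
.oo.oo
..o..o
1) oo..o.
.oo.oo
.oo.oo
..o..o
2) oo..o.
.oo.oo
.oo..o
..ooo.
3) oo..o.
ooo.oo
o.o..o
o.ooo.
4) oo..o.
ooo.oo
o.o.oo
o.o..o
5) oo..o.
ooo.oo
o.o..o
o.ooo.
6) oo..o.
.oo.oo
.oo..o
..ooo.
7) oo..o.
.oo.oo
..o..o
oo.oo.
8) oo.oo.
.o.o.o
..oo.o
oo.oo.
9) oo.oo.
...o.o
oo.o.o
o..oo.
10) oo.ooo
...oo.
oo.o..
o..oo.

1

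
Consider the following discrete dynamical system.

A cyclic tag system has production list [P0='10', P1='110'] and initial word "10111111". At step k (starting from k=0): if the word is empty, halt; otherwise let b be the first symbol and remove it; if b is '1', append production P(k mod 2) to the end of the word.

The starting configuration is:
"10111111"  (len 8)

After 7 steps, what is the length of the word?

15

[0] "10111111"  (len 8)
[1] "011111110"  (len 9)
[2] "11111110"  (len 8)
[3] "111111010"  (len 9)
[4] "11111010110"  (len 11)
[5] "111101011010"  (len 12)
[6] "11101011010110"  (len 14)
[7] "110101101011010"  (len 15)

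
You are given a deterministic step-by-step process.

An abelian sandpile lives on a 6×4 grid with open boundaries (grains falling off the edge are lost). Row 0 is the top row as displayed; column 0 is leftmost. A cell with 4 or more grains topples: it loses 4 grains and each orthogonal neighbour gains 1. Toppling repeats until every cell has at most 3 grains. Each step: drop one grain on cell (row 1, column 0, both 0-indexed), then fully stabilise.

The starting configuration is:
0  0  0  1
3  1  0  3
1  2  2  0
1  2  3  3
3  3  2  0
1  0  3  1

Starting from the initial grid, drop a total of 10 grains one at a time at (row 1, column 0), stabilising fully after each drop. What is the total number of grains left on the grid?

k=0  0  0  0  1
3  1  0  3
1  2  2  0
1  2  3  3
3  3  2  0
1  0  3  1
k=1  1  0  0  1
0  2  0  3
2  2  2  0
1  2  3  3
3  3  2  0
1  0  3  1
k=2  1  0  0  1
1  2  0  3
2  2  2  0
1  2  3  3
3  3  2  0
1  0  3  1
k=3  1  0  0  1
2  2  0  3
2  2  2  0
1  2  3  3
3  3  2  0
1  0  3  1
k=4  1  0  0  1
3  2  0  3
2  2  2  0
1  2  3  3
3  3  2  0
1  0  3  1
k=5  2  0  0  1
0  3  0  3
3  2  2  0
1  2  3  3
3  3  2  0
1  0  3  1
k=6  2  0  0  1
1  3  0  3
3  2  2  0
1  2  3  3
3  3  2  0
1  0  3  1
k=7  2  0  0  1
2  3  0  3
3  2  2  0
1  2  3  3
3  3  2  0
1  0  3  1
k=8  2  0  0  1
3  3  0  3
3  2  2  0
1  2  3  3
3  3  2  0
1  0  3  1
k=9  3  1  0  1
2  1  1  3
1  0  3  0
2  3  3  3
3  3  2  0
1  0  3  1
k=10  3  1  0  1
3  1  1  3
1  0  3  0
2  3  3  3
3  3  2  0
1  0  3  1

41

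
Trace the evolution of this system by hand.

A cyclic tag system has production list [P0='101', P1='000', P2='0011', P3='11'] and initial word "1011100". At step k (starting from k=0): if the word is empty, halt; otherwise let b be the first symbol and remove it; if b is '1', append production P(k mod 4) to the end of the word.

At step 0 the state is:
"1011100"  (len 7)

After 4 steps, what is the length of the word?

step 0: "1011100"  (len 7)
step 1: "011100101"  (len 9)
step 2: "11100101"  (len 8)
step 3: "11001010011"  (len 11)
step 4: "100101001111"  (len 12)

12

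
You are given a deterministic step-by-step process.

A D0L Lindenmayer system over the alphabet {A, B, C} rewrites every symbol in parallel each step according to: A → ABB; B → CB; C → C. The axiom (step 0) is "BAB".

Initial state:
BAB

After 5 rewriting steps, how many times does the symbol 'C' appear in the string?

30

0) BAB
1) CBABBCB
2) CCBABBCBCBCCB
3) CCCBABBCBCBCCBCCBCCCB
4) CCCCBABBCBCBCCBCCBCCCBCCCBCCCCB
5) CCCCCBABBCBCBCCBCCBCCCBCCCBCCCCBCCCCBCCCCCB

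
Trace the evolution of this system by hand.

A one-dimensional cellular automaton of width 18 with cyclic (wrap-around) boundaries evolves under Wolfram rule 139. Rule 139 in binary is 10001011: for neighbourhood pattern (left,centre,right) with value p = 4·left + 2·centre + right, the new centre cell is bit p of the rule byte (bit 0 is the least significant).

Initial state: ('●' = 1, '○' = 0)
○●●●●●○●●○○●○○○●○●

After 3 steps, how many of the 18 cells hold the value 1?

10

[0] ○●●●●●○●●○○●○○○●○●
[1] ○●●●●○○●○○●○○●●○○○
[2] ●●●●○○●○○●○○●●○○●●
[3] ●●●○○●○○●○○●●○○●●●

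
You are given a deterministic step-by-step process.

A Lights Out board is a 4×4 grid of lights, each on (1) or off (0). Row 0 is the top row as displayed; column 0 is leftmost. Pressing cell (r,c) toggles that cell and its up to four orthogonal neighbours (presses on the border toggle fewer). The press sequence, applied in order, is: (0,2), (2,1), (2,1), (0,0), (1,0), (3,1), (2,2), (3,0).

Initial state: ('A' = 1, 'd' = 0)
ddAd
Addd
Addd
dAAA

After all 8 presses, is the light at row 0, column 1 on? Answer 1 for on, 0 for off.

0

t=0: ddAd
Addd
Addd
dAAA
t=1: dAdA
AdAd
Addd
dAAA
t=2: dAdA
AAAd
dAAd
ddAA
t=3: dAdA
AdAd
Addd
dAAA
t=4: AddA
ddAd
Addd
dAAA
t=5: dddA
AAAd
dddd
dAAA
t=6: dddA
AAAd
dAdd
AddA
t=7: dddA
AAdd
ddAA
AdAA
t=8: dddA
AAdd
AdAA
dAAA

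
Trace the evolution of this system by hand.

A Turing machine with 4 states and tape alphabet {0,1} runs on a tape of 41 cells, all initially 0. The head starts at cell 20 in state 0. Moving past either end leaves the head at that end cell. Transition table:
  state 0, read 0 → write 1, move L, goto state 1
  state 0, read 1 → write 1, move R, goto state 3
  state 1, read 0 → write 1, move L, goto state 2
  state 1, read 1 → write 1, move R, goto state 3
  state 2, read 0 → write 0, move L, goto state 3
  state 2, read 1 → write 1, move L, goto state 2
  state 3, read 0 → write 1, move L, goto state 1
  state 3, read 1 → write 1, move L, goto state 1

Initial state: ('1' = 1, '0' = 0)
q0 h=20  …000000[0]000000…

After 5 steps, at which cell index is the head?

15

k=0  q0 h=20  …000000[0]000000…
k=1  q1 h=19  …000000[0]100000…
k=2  q2 h=18  …000000[0]110000…
k=3  q3 h=17  …000000[0]011000…
k=4  q1 h=16  …000000[0]101100…
k=5  q2 h=15  …000000[0]110110…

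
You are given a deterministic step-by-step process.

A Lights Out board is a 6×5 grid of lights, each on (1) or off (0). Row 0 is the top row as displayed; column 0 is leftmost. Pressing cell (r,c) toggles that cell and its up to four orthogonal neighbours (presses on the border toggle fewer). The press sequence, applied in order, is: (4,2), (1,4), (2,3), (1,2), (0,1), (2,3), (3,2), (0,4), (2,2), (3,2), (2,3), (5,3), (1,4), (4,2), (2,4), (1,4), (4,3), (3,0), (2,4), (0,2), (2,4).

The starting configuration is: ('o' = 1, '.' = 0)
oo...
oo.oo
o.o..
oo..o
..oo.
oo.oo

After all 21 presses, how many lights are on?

16

0) oo...
oo.oo
o.o..
oo..o
..oo.
oo.oo
1) oo...
oo.oo
o.o..
ooo.o
.o...
ooooo
2) oo..o
oo...
o.o.o
ooo.o
.o...
ooooo
3) oo..o
oo.o.
o..o.
ooooo
.o...
ooooo
4) ooo.o
o.o..
o.oo.
ooooo
.o...
ooooo
5) ....o
ooo..
o.oo.
ooooo
.o...
ooooo
6) ....o
oooo.
o...o
ooo.o
.o...
ooooo
7) ....o
oooo.
o.o.o
o..oo
.oo..
ooooo
8) ...o.
ooooo
o.o.o
o..oo
.oo..
ooooo
9) ...o.
oo.oo
oo.oo
o.ooo
.oo..
ooooo
10) ...o.
oo.oo
ooooo
oo..o
.o...
ooooo
11) ...o.
oo..o
oo...
oo.oo
.o...
ooooo
12) ...o.
oo..o
oo...
oo.oo
.o.o.
oo...
13) ...oo
oo.o.
oo..o
oo.oo
.o.o.
oo...
14) ...oo
oo.o.
oo..o
ooooo
..o..
ooo..
15) ...oo
oo.oo
oo.o.
oooo.
..o..
ooo..
16) ...o.
oo...
oo.oo
oooo.
..o..
ooo..
17) ...o.
oo...
oo.oo
ooo..
...oo
oooo.
18) ...o.
oo...
.o.oo
..o..
o..oo
oooo.
19) ...o.
oo..o
.o...
..o.o
o..oo
oooo.
20) .oo..
ooo.o
.o...
..o.o
o..oo
oooo.
21) .oo..
ooo..
.o.oo
..o..
o..oo
oooo.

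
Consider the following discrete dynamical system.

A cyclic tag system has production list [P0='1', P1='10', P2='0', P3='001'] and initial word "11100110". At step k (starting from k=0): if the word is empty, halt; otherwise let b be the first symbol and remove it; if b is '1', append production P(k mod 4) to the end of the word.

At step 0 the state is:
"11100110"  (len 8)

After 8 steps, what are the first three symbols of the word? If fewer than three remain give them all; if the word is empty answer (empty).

110

0) "11100110"  (len 8)
1) "11001101"  (len 8)
2) "100110110"  (len 9)
3) "001101100"  (len 9)
4) "01101100"  (len 8)
5) "1101100"  (len 7)
6) "10110010"  (len 8)
7) "01100100"  (len 8)
8) "1100100"  (len 7)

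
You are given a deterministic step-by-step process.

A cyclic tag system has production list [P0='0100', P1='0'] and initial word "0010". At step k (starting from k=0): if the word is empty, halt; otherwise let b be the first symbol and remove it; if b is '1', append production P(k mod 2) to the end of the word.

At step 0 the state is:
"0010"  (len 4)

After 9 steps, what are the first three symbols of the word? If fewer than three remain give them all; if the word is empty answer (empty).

(empty)

t=0: "0010"  (len 4)
t=1: "010"  (len 3)
t=2: "10"  (len 2)
t=3: "00100"  (len 5)
t=4: "0100"  (len 4)
t=5: "100"  (len 3)
t=6: "000"  (len 3)
t=7: "00"  (len 2)
t=8: "0"  (len 1)
t=9: (halted — word empty)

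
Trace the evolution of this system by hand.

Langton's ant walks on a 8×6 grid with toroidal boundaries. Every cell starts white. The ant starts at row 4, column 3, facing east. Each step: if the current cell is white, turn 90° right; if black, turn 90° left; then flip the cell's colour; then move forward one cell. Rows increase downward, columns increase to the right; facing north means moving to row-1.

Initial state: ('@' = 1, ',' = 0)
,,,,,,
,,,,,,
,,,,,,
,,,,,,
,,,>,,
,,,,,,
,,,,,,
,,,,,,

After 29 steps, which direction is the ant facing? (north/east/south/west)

south

t=0: ,,,,,,
,,,,,,
,,,,,,
,,,,,,
,,,>,,
,,,,,,
,,,,,,
,,,,,,
t=1: ,,,,,,
,,,,,,
,,,,,,
,,,,,,
,,,@,,
,,,v,,
,,,,,,
,,,,,,
t=2: ,,,,,,
,,,,,,
,,,,,,
,,,,,,
,,,@,,
,,<@,,
,,,,,,
,,,,,,
t=3: ,,,,,,
,,,,,,
,,,,,,
,,,,,,
,,^@,,
,,@@,,
,,,,,,
,,,,,,
t=4: ,,,,,,
,,,,,,
,,,,,,
,,,,,,
,,@>,,
,,@@,,
,,,,,,
,,,,,,
t=5: ,,,,,,
,,,,,,
,,,,,,
,,,^,,
,,@,,,
,,@@,,
,,,,,,
,,,,,,
t=6: ,,,,,,
,,,,,,
,,,,,,
,,,@>,
,,@,,,
,,@@,,
,,,,,,
,,,,,,
t=7: ,,,,,,
,,,,,,
,,,,,,
,,,@@,
,,@,v,
,,@@,,
,,,,,,
,,,,,,
t=8: ,,,,,,
,,,,,,
,,,,,,
,,,@@,
,,@<@,
,,@@,,
,,,,,,
,,,,,,
t=9: ,,,,,,
,,,,,,
,,,,,,
,,,^@,
,,@@@,
,,@@,,
,,,,,,
,,,,,,
t=10: ,,,,,,
,,,,,,
,,,,,,
,,<,@,
,,@@@,
,,@@,,
,,,,,,
,,,,,,
t=11: ,,,,,,
,,,,,,
,,^,,,
,,@,@,
,,@@@,
,,@@,,
,,,,,,
,,,,,,
t=12: ,,,,,,
,,,,,,
,,@>,,
,,@,@,
,,@@@,
,,@@,,
,,,,,,
,,,,,,
t=13: ,,,,,,
,,,,,,
,,@@,,
,,@v@,
,,@@@,
,,@@,,
,,,,,,
,,,,,,
t=14: ,,,,,,
,,,,,,
,,@@,,
,,<@@,
,,@@@,
,,@@,,
,,,,,,
,,,,,,
t=15: ,,,,,,
,,,,,,
,,@@,,
,,,@@,
,,v@@,
,,@@,,
,,,,,,
,,,,,,
t=16: ,,,,,,
,,,,,,
,,@@,,
,,,@@,
,,,>@,
,,@@,,
,,,,,,
,,,,,,
t=17: ,,,,,,
,,,,,,
,,@@,,
,,,^@,
,,,,@,
,,@@,,
,,,,,,
,,,,,,
t=18: ,,,,,,
,,,,,,
,,@@,,
,,<,@,
,,,,@,
,,@@,,
,,,,,,
,,,,,,
t=19: ,,,,,,
,,,,,,
,,^@,,
,,@,@,
,,,,@,
,,@@,,
,,,,,,
,,,,,,
t=20: ,,,,,,
,,,,,,
,<,@,,
,,@,@,
,,,,@,
,,@@,,
,,,,,,
,,,,,,
t=21: ,,,,,,
,^,,,,
,@,@,,
,,@,@,
,,,,@,
,,@@,,
,,,,,,
,,,,,,
t=22: ,,,,,,
,@>,,,
,@,@,,
,,@,@,
,,,,@,
,,@@,,
,,,,,,
,,,,,,
t=23: ,,,,,,
,@@,,,
,@v@,,
,,@,@,
,,,,@,
,,@@,,
,,,,,,
,,,,,,
t=24: ,,,,,,
,@@,,,
,<@@,,
,,@,@,
,,,,@,
,,@@,,
,,,,,,
,,,,,,
t=25: ,,,,,,
,@@,,,
,,@@,,
,v@,@,
,,,,@,
,,@@,,
,,,,,,
,,,,,,
t=26: ,,,,,,
,@@,,,
,,@@,,
<@@,@,
,,,,@,
,,@@,,
,,,,,,
,,,,,,
t=27: ,,,,,,
,@@,,,
^,@@,,
@@@,@,
,,,,@,
,,@@,,
,,,,,,
,,,,,,
t=28: ,,,,,,
,@@,,,
@>@@,,
@@@,@,
,,,,@,
,,@@,,
,,,,,,
,,,,,,
t=29: ,,,,,,
,@@,,,
@@@@,,
@v@,@,
,,,,@,
,,@@,,
,,,,,,
,,,,,,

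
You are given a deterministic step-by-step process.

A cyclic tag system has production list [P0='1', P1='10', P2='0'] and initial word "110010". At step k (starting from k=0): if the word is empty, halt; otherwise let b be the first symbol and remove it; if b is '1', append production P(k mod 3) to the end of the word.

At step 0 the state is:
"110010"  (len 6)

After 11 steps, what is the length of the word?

k=0  "110010"  (len 6)
k=1  "100101"  (len 6)
k=2  "0010110"  (len 7)
k=3  "010110"  (len 6)
k=4  "10110"  (len 5)
k=5  "011010"  (len 6)
k=6  "11010"  (len 5)
k=7  "10101"  (len 5)
k=8  "010110"  (len 6)
k=9  "10110"  (len 5)
k=10  "01101"  (len 5)
k=11  "1101"  (len 4)

4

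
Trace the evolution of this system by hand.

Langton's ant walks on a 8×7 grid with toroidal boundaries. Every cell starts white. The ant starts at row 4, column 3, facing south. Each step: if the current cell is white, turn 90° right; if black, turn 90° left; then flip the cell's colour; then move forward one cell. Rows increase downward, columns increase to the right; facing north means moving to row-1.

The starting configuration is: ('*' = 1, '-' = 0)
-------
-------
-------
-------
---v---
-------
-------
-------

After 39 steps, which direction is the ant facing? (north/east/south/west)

0) -------
-------
-------
-------
---v---
-------
-------
-------
1) -------
-------
-------
-------
--<*---
-------
-------
-------
2) -------
-------
-------
--^----
--**---
-------
-------
-------
3) -------
-------
-------
--*>---
--**---
-------
-------
-------
4) -------
-------
-------
--**---
--*v---
-------
-------
-------
5) -------
-------
-------
--**---
--*->--
-------
-------
-------
6) -------
-------
-------
--**---
--*-*--
----v--
-------
-------
7) -------
-------
-------
--**---
--*-*--
---<*--
-------
-------
8) -------
-------
-------
--**---
--*^*--
---**--
-------
-------
9) -------
-------
-------
--**---
--**>--
---**--
-------
-------
10) -------
-------
-------
--**^--
--**---
---**--
-------
-------
11) -------
-------
-------
--***>-
--**---
---**--
-------
-------
12) -------
-------
-------
--****-
--**-v-
---**--
-------
-------
13) -------
-------
-------
--****-
--**<*-
---**--
-------
-------
14) -------
-------
-------
--**^*-
--****-
---**--
-------
-------
15) -------
-------
-------
--*<-*-
--****-
---**--
-------
-------
16) -------
-------
-------
--*--*-
--*v**-
---**--
-------
-------
17) -------
-------
-------
--*--*-
--*->*-
---**--
-------
-------
18) -------
-------
-------
--*-^*-
--*--*-
---**--
-------
-------
19) -------
-------
-------
--*-*>-
--*--*-
---**--
-------
-------
20) -------
-------
-----^-
--*-*--
--*--*-
---**--
-------
-------
21) -------
-------
-----*>
--*-*--
--*--*-
---**--
-------
-------
22) -------
-------
-----**
--*-*-v
--*--*-
---**--
-------
-------
23) -------
-------
-----**
--*-*<*
--*--*-
---**--
-------
-------
24) -------
-------
-----^*
--*-***
--*--*-
---**--
-------
-------
25) -------
-------
----<-*
--*-***
--*--*-
---**--
-------
-------
26) -------
----^--
----*-*
--*-***
--*--*-
---**--
-------
-------
27) -------
----*>-
----*-*
--*-***
--*--*-
---**--
-------
-------
28) -------
----**-
----*v*
--*-***
--*--*-
---**--
-------
-------
29) -------
----**-
----<**
--*-***
--*--*-
---**--
-------
-------
30) -------
----**-
-----**
--*-v**
--*--*-
---**--
-------
-------
31) -------
----**-
-----**
--*-->*
--*--*-
---**--
-------
-------
32) -------
----**-
-----^*
--*---*
--*--*-
---**--
-------
-------
33) -------
----**-
----<-*
--*---*
--*--*-
---**--
-------
-------
34) -------
----^*-
----*-*
--*---*
--*--*-
---**--
-------
-------
35) -------
---<-*-
----*-*
--*---*
--*--*-
---**--
-------
-------
36) ---^---
---*-*-
----*-*
--*---*
--*--*-
---**--
-------
-------
37) ---*>--
---*-*-
----*-*
--*---*
--*--*-
---**--
-------
-------
38) ---**--
---*v*-
----*-*
--*---*
--*--*-
---**--
-------
-------
39) ---**--
---<**-
----*-*
--*---*
--*--*-
---**--
-------
-------

west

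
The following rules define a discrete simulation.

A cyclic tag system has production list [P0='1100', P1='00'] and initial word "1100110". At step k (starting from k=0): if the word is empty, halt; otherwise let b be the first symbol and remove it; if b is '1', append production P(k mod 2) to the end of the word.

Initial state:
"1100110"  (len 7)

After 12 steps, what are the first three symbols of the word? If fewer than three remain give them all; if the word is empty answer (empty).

011

k=0  "1100110"  (len 7)
k=1  "1001101100"  (len 10)
k=2  "00110110000"  (len 11)
k=3  "0110110000"  (len 10)
k=4  "110110000"  (len 9)
k=5  "101100001100"  (len 12)
k=6  "0110000110000"  (len 13)
k=7  "110000110000"  (len 12)
k=8  "1000011000000"  (len 13)
k=9  "0000110000001100"  (len 16)
k=10  "000110000001100"  (len 15)
k=11  "00110000001100"  (len 14)
k=12  "0110000001100"  (len 13)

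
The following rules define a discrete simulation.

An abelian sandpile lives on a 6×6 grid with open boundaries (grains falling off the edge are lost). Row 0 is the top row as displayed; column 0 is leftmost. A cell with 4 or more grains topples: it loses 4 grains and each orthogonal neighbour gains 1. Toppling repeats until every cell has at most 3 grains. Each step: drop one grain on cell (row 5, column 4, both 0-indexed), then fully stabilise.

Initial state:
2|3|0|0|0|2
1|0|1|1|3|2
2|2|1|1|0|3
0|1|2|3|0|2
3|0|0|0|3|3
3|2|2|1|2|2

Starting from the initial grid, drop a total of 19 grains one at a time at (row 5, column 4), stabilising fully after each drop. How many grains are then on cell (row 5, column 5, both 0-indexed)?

1

k=0  2|3|0|0|0|2
1|0|1|1|3|2
2|2|1|1|0|3
0|1|2|3|0|2
3|0|0|0|3|3
3|2|2|1|2|2
k=1  2|3|0|0|0|2
1|0|1|1|3|2
2|2|1|1|0|3
0|1|2|3|0|2
3|0|0|0|3|3
3|2|2|1|3|2
k=2  2|3|0|0|0|2
1|0|1|1|3|2
2|2|1|1|0|3
0|1|2|3|1|3
3|0|0|1|1|1
3|2|2|2|2|0
k=3  2|3|0|0|0|2
1|0|1|1|3|2
2|2|1|1|0|3
0|1|2|3|1|3
3|0|0|1|1|1
3|2|2|2|3|0
k=4  2|3|0|0|0|2
1|0|1|1|3|2
2|2|1|1|0|3
0|1|2|3|1|3
3|0|0|1|2|1
3|2|2|3|0|1
k=5  2|3|0|0|0|2
1|0|1|1|3|2
2|2|1|1|0|3
0|1|2|3|1|3
3|0|0|1|2|1
3|2|2|3|1|1
k=6  2|3|0|0|0|2
1|0|1|1|3|2
2|2|1|1|0|3
0|1|2|3|1|3
3|0|0|1|2|1
3|2|2|3|2|1
k=7  2|3|0|0|0|2
1|0|1|1|3|2
2|2|1|1|0|3
0|1|2|3|1|3
3|0|0|1|2|1
3|2|2|3|3|1
k=8  2|3|0|0|0|2
1|0|1|1|3|2
2|2|1|1|0|3
0|1|2|3|1|3
3|0|0|2|3|1
3|2|3|0|1|2
k=9  2|3|0|0|0|2
1|0|1|1|3|2
2|2|1|1|0|3
0|1|2|3|1|3
3|0|0|2|3|1
3|2|3|0|2|2
k=10  2|3|0|0|0|2
1|0|1|1|3|2
2|2|1|1|0|3
0|1|2|3|1|3
3|0|0|2|3|1
3|2|3|0|3|2
k=11  2|3|0|0|0|2
1|0|1|1|3|2
2|2|1|1|0|3
0|1|2|3|2|3
3|0|0|3|0|2
3|2|3|1|1|3
k=12  2|3|0|0|0|2
1|0|1|1|3|2
2|2|1|1|0|3
0|1|2|3|2|3
3|0|0|3|0|2
3|2|3|1|2|3
k=13  2|3|0|0|0|2
1|0|1|1|3|2
2|2|1|1|0|3
0|1|2|3|2|3
3|0|0|3|0|2
3|2|3|1|3|3
k=14  2|3|0|0|0|2
1|0|1|1|3|2
2|2|1|1|0|3
0|1|2|3|2|3
3|0|0|3|1|3
3|2|3|2|1|0
k=15  2|3|0|0|0|2
1|0|1|1|3|2
2|2|1|1|0|3
0|1|2|3|2|3
3|0|0|3|1|3
3|2|3|2|2|0
k=16  2|3|0|0|0|2
1|0|1|1|3|2
2|2|1|1|0|3
0|1|2|3|2|3
3|0|0|3|1|3
3|2|3|2|3|0
k=17  2|3|0|0|0|2
1|0|1|1|3|2
2|2|1|1|0|3
0|1|2|3|2|3
3|0|0|3|2|3
3|2|3|3|0|1
k=18  2|3|0|0|0|2
1|0|1|1|3|2
2|2|1|1|0|3
0|1|2|3|2|3
3|0|0|3|2|3
3|2|3|3|1|1
k=19  2|3|0|0|0|2
1|0|1|1|3|2
2|2|1|1|0|3
0|1|2|3|2|3
3|0|0|3|2|3
3|2|3|3|2|1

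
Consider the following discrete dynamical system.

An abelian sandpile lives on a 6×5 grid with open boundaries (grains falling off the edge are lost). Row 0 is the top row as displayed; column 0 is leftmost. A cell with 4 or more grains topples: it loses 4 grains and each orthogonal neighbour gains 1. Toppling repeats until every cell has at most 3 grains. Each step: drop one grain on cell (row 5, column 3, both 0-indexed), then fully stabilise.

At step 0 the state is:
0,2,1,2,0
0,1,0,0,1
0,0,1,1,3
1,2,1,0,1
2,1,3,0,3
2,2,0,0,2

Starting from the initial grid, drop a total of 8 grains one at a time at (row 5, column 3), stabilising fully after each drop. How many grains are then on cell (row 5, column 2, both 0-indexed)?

[0] 0,2,1,2,0
0,1,0,0,1
0,0,1,1,3
1,2,1,0,1
2,1,3,0,3
2,2,0,0,2
[1] 0,2,1,2,0
0,1,0,0,1
0,0,1,1,3
1,2,1,0,1
2,1,3,0,3
2,2,0,1,2
[2] 0,2,1,2,0
0,1,0,0,1
0,0,1,1,3
1,2,1,0,1
2,1,3,0,3
2,2,0,2,2
[3] 0,2,1,2,0
0,1,0,0,1
0,0,1,1,3
1,2,1,0,1
2,1,3,0,3
2,2,0,3,2
[4] 0,2,1,2,0
0,1,0,0,1
0,0,1,1,3
1,2,1,0,1
2,1,3,1,3
2,2,1,0,3
[5] 0,2,1,2,0
0,1,0,0,1
0,0,1,1,3
1,2,1,0,1
2,1,3,1,3
2,2,1,1,3
[6] 0,2,1,2,0
0,1,0,0,1
0,0,1,1,3
1,2,1,0,1
2,1,3,1,3
2,2,1,2,3
[7] 0,2,1,2,0
0,1,0,0,1
0,0,1,1,3
1,2,1,0,1
2,1,3,1,3
2,2,1,3,3
[8] 0,2,1,2,0
0,1,0,0,1
0,0,1,1,3
1,2,1,0,2
2,1,3,3,0
2,2,2,1,1

2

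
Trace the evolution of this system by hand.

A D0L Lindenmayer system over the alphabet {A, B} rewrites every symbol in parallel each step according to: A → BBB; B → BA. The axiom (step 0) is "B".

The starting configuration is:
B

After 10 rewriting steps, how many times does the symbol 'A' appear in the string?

step 0: B
step 1: BA
step 2: BABBB
step 3: BABBBBABABA
step 4: BABBBBABABABABBBBABBBBABBB
step 5: BABBBBABABABABBBBABBBBABBBBABBBBABABABABBBBABABABABBBBABABA
step 6: BABBBBABABABABBBBABBBBABBBBABBBBABABABABBBBABABABABBBBABAB…BBABBBBABBBBABABABABBBBABBBBABBBBABBBBABABABABBBBABBBBABBB  (len 137)
step 7: BABBBBABABABABBBBABBBBABBBBABBBBABABABABBBBABABABABBBBABAB…ABBBBABABABABBBBABBBBABBBBABBBBABABABABBBBABABABABBBBABABA  (len 314)
step 8: BABBBBABABABABBBBABBBBABBBBABBBBABABABABBBBABABABABBBBABAB…BBABBBBABBBBABABABABBBBABBBBABBBBABBBBABABABABBBBABBBBABBB  (len 725)
step 9: BABBBBABABABABBBBABBBBABBBBABBBBABABABABBBBABABABABBBBABAB…ABBBBABABABABBBBABBBBABBBBABBBBABABABABBBBABABABABBBBABABA  (len 1667)
step 10: BABBBBABABABABBBBABBBBABBBBABBBBABABABABBBBABABABABBBBABAB…BBABBBBABBBBABABABABBBBABBBBABBBBABBBBABABABABBBBABBBBABBB  (len 3842)

1159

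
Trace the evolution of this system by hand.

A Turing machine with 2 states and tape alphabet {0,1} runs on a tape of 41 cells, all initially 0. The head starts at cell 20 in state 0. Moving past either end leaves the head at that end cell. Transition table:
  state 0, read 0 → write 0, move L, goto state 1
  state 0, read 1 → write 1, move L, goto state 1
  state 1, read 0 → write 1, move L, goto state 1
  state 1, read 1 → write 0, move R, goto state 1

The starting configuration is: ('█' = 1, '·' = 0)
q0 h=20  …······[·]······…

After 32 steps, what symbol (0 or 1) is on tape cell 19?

[0] q0 h=20  …······[·]······…
[1] q1 h=19  …······[·]······…
[2] q1 h=18  …······[·]█·····…
[3] q1 h=17  …······[·]██····…
[4] q1 h=16  …······[·]███···…
[5] q1 h=15  …······[·]████··…
[6] q1 h=14  …······[·]█████·…
[7] q1 h=13  …······[·]██████…
[8] q1 h=12  …······[·]██████…
[9] q1 h=11  …······[·]██████…
[10] q1 h=10  …······[·]██████…
[11] q1 h= 9  …······[·]██████…
[12] q1 h= 8  …······[·]██████…
[13] q1 h= 7  …······[·]██████…
[14] q1 h= 6  |······[·]██████…
[15] q1 h= 5  |·····[·]██████…
[16] q1 h= 4  |····[·]██████…
[17] q1 h= 3  |···[·]██████…
[18] q1 h= 2  |··[·]██████…
[19] q1 h= 1  |·[·]██████…
[20] q1 h= 0  |[·]██████…
[21] q1 h= 0  |[█]██████…
[22] q1 h= 1  |·[█]██████…
[23] q1 h= 2  |··[█]██████…
[24] q1 h= 3  |···[█]██████…
[25] q1 h= 4  |····[█]██████…
[26] q1 h= 5  |·····[█]██████…
[27] q1 h= 6  |······[█]██████…
[28] q1 h= 7  …······[█]██████…
[29] q1 h= 8  …······[█]██████…
[30] q1 h= 9  …······[█]██████…
[31] q1 h=10  …······[█]██████…
[32] q1 h=11  …······[█]██████…

1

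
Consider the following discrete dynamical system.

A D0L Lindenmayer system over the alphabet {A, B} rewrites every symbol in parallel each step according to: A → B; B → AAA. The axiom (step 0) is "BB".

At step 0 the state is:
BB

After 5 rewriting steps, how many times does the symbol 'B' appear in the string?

gen 0: BB
gen 1: AAAAAA
gen 2: BBBBBB
gen 3: AAAAAAAAAAAAAAAAAA
gen 4: BBBBBBBBBBBBBBBBBB
gen 5: AAAAAAAAAAAAAAAAAAAAAAAAAAAAAAAAAAAAAAAAAAAAAAAAAAAAAA

0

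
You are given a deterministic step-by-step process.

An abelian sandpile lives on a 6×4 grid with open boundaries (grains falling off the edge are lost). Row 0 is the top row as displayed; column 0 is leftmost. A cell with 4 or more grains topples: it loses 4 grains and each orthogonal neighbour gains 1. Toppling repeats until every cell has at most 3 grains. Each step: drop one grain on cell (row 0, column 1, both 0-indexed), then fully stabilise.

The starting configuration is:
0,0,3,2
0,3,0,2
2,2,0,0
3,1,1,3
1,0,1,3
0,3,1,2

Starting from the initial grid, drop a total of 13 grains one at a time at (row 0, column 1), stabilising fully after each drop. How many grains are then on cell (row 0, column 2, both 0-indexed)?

2

k=0  0,0,3,2
0,3,0,2
2,2,0,0
3,1,1,3
1,0,1,3
0,3,1,2
k=1  0,1,3,2
0,3,0,2
2,2,0,0
3,1,1,3
1,0,1,3
0,3,1,2
k=2  0,2,3,2
0,3,0,2
2,2,0,0
3,1,1,3
1,0,1,3
0,3,1,2
k=3  0,3,3,2
0,3,0,2
2,2,0,0
3,1,1,3
1,0,1,3
0,3,1,2
k=4  1,2,0,3
1,0,2,2
2,3,0,0
3,1,1,3
1,0,1,3
0,3,1,2
k=5  1,3,0,3
1,0,2,2
2,3,0,0
3,1,1,3
1,0,1,3
0,3,1,2
k=6  2,0,1,3
1,1,2,2
2,3,0,0
3,1,1,3
1,0,1,3
0,3,1,2
k=7  2,1,1,3
1,1,2,2
2,3,0,0
3,1,1,3
1,0,1,3
0,3,1,2
k=8  2,2,1,3
1,1,2,2
2,3,0,0
3,1,1,3
1,0,1,3
0,3,1,2
k=9  2,3,1,3
1,1,2,2
2,3,0,0
3,1,1,3
1,0,1,3
0,3,1,2
k=10  3,0,2,3
1,2,2,2
2,3,0,0
3,1,1,3
1,0,1,3
0,3,1,2
k=11  3,1,2,3
1,2,2,2
2,3,0,0
3,1,1,3
1,0,1,3
0,3,1,2
k=12  3,2,2,3
1,2,2,2
2,3,0,0
3,1,1,3
1,0,1,3
0,3,1,2
k=13  3,3,2,3
1,2,2,2
2,3,0,0
3,1,1,3
1,0,1,3
0,3,1,2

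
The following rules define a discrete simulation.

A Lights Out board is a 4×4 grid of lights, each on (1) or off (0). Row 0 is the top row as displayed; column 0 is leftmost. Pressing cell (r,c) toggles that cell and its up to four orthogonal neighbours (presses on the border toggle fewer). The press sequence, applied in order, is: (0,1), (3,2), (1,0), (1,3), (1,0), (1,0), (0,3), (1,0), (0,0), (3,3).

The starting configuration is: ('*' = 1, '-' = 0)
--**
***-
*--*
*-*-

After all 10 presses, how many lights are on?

8

step 0: --**
***-
*--*
*-*-
step 1: **-*
*-*-
*--*
*-*-
step 2: **-*
*-*-
*-**
**-*
step 3: -*-*
-**-
--**
**-*
step 4: -*--
-*-*
--*-
**-*
step 5: **--
*--*
*-*-
**-*
step 6: -*--
-*-*
--*-
**-*
step 7: -***
-*--
--*-
**-*
step 8: ****
*---
*-*-
**-*
step 9: --**
----
*-*-
**-*
step 10: --**
----
*-**
***-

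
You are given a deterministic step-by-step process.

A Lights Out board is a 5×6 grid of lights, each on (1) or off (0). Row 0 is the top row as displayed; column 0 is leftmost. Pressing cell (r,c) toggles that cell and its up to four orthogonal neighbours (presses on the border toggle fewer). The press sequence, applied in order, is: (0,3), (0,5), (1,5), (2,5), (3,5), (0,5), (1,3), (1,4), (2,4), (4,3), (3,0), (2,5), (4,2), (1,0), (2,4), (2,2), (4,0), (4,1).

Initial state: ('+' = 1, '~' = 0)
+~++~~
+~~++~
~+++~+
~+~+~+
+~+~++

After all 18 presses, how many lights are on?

9

[0] +~++~~
+~~++~
~+++~+
~+~+~+
+~+~++
[1] +~~~+~
+~~~+~
~+++~+
~+~+~+
+~+~++
[2] +~~~~+
+~~~++
~+++~+
~+~+~+
+~+~++
[3] +~~~~~
+~~~~~
~+++~~
~+~+~+
+~+~++
[4] +~~~~~
+~~~~+
~+++++
~+~+~~
+~+~++
[5] +~~~~~
+~~~~+
~++++~
~+~+++
+~+~+~
[6] +~~~++
+~~~~~
~++++~
~+~+++
+~+~+~
[7] +~~+++
+~+++~
~++~+~
~+~+++
+~+~+~
[8] +~~+~+
+~+~~+
~++~~~
~+~+++
+~+~+~
[9] +~~+~+
+~+~++
~+++++
~+~+~+
+~+~+~
[10] +~~+~+
+~+~++
~+++++
~+~~~+
+~~+~~
[11] +~~+~+
+~+~++
++++++
+~~~~+
~~~+~~
[12] +~~+~+
+~+~+~
++++~~
+~~~~~
~~~+~~
[13] +~~+~+
+~+~+~
++++~~
+~+~~~
~++~~~
[14] ~~~+~+
~++~+~
~+++~~
+~+~~~
~++~~~
[15] ~~~+~+
~++~~~
~++~++
+~+~+~
~++~~~
[16] ~~~+~+
~+~~~~
~~~+++
+~~~+~
~++~~~
[17] ~~~+~+
~+~~~~
~~~+++
~~~~+~
+~+~~~
[18] ~~~+~+
~+~~~~
~~~+++
~+~~+~
~+~~~~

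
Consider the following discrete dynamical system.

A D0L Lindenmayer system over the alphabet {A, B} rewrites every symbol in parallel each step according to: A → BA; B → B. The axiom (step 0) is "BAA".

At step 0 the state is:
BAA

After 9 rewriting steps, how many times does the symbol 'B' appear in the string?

19

k=0  BAA
k=1  BBABA
k=2  BBBABBA
k=3  BBBBABBBA
k=4  BBBBBABBBBA
k=5  BBBBBBABBBBBA
k=6  BBBBBBBABBBBBBA
k=7  BBBBBBBBABBBBBBBA
k=8  BBBBBBBBBABBBBBBBBA
k=9  BBBBBBBBBBABBBBBBBBBA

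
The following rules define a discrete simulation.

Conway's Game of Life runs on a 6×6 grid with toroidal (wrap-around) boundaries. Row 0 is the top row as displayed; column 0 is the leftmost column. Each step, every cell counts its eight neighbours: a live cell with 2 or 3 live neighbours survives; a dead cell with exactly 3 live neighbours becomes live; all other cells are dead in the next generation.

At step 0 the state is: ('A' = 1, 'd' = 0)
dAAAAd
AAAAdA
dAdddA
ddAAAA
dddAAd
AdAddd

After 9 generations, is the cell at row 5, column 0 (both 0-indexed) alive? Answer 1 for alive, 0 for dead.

1

[0] dAAAAd
AAAAdA
dAdddA
ddAAAA
dddAAd
AdAddd
[1] ddddAd
dddddA
dddddd
AdAddA
dAdddd
dddddA
[2] ddddAA
dddddd
AddddA
AAdddd
dAdddA
dddddd
[3] dddddd
AdddAd
AAdddA
dAdddd
dAdddd
AdddAA
[4] AdddAd
AAdddd
dAdddA
dAAddd
dAdddA
AddddA
[5] dddddd
dAdddd
dddddd
dAAddd
dAAddA
dAddAd
[6] dddddd
dddddd
dAAddd
AAAddd
dddAdd
AAAddd
[7] dAdddd
dddddd
AdAddd
AddAdd
dddAdd
dAAddd
[8] dAAddd
dAdddd
dAdddd
dAAAdd
dAdAdd
dAAddd
[9] Addddd
AAdddd
AAdddd
AAdAdd
AddAdd
AddAdd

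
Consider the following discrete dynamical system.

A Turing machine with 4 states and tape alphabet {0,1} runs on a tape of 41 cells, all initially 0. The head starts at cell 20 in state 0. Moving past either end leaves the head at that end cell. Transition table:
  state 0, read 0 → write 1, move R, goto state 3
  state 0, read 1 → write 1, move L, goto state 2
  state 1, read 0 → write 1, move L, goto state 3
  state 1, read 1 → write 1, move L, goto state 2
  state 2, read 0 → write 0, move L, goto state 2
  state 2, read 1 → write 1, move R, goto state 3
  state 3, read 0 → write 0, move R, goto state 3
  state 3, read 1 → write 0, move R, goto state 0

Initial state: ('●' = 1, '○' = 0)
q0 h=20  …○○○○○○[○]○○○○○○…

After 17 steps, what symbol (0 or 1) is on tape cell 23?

k=0  q0 h=20  …○○○○○○[○]○○○○○○…
k=1  q3 h=21  …○○○○○●[○]○○○○○○…
k=2  q3 h=22  …○○○○●○[○]○○○○○○…
k=3  q3 h=23  …○○○●○○[○]○○○○○○…
k=4  q3 h=24  …○○●○○○[○]○○○○○○…
k=5  q3 h=25  …○●○○○○[○]○○○○○○…
k=6  q3 h=26  …●○○○○○[○]○○○○○○…
k=7  q3 h=27  …○○○○○○[○]○○○○○○…
k=8  q3 h=28  …○○○○○○[○]○○○○○○…
k=9  q3 h=29  …○○○○○○[○]○○○○○○…
k=10  q3 h=30  …○○○○○○[○]○○○○○○…
k=11  q3 h=31  …○○○○○○[○]○○○○○○…
k=12  q3 h=32  …○○○○○○[○]○○○○○○…
k=13  q3 h=33  …○○○○○○[○]○○○○○○…
k=14  q3 h=34  …○○○○○○[○]○○○○○○|
k=15  q3 h=35  …○○○○○○[○]○○○○○|
k=16  q3 h=36  …○○○○○○[○]○○○○|
k=17  q3 h=37  …○○○○○○[○]○○○|

0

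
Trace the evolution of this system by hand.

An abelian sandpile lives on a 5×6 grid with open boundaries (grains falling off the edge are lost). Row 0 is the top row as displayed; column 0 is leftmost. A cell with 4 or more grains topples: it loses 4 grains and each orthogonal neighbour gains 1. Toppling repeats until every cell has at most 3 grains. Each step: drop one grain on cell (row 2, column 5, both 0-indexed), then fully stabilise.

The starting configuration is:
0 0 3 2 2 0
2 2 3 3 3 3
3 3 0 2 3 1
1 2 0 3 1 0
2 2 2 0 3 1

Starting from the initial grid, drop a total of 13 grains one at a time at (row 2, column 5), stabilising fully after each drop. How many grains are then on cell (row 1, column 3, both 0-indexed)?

gen 0: 0 0 3 2 2 0
2 2 3 3 3 3
3 3 0 2 3 1
1 2 0 3 1 0
2 2 2 0 3 1
gen 1: 0 0 3 2 2 0
2 2 3 3 3 3
3 3 0 2 3 2
1 2 0 3 1 0
2 2 2 0 3 1
gen 2: 0 0 3 2 2 0
2 2 3 3 3 3
3 3 0 2 3 3
1 2 0 3 1 0
2 2 2 0 3 1
gen 3: 0 1 1 1 0 2
2 3 1 3 3 1
3 3 2 1 2 2
1 2 1 0 3 1
2 2 2 1 3 1
gen 4: 0 1 1 1 0 2
2 3 1 3 3 1
3 3 2 1 2 3
1 2 1 0 3 1
2 2 2 1 3 1
gen 5: 0 1 1 1 0 2
2 3 1 3 3 2
3 3 2 1 3 0
1 2 1 0 3 2
2 2 2 1 3 1
gen 6: 0 1 1 1 0 2
2 3 1 3 3 2
3 3 2 1 3 1
1 2 1 0 3 2
2 2 2 1 3 1
gen 7: 0 1 1 1 0 2
2 3 1 3 3 2
3 3 2 1 3 2
1 2 1 0 3 2
2 2 2 1 3 1
gen 8: 0 1 1 1 0 2
2 3 1 3 3 2
3 3 2 1 3 3
1 2 1 0 3 2
2 2 2 1 3 1
gen 9: 0 1 1 2 1 3
2 3 2 0 2 0
3 3 2 3 2 3
1 2 1 1 2 0
2 2 2 2 0 3
gen 10: 0 1 1 2 1 3
2 3 2 0 2 1
3 3 2 3 3 0
1 2 1 1 2 1
2 2 2 2 0 3
gen 11: 0 1 1 2 1 3
2 3 2 0 2 1
3 3 2 3 3 1
1 2 1 1 2 1
2 2 2 2 0 3
gen 12: 0 1 1 2 1 3
2 3 2 0 2 1
3 3 2 3 3 2
1 2 1 1 2 1
2 2 2 2 0 3
gen 13: 0 1 1 2 1 3
2 3 2 0 2 1
3 3 2 3 3 3
1 2 1 1 2 1
2 2 2 2 0 3

0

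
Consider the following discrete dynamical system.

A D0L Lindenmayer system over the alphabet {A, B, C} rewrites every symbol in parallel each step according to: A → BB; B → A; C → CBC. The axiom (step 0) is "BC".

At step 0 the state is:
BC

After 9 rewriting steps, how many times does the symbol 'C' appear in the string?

0) BC
1) ACBC
2) BBCBCACBC
3) AACBCACBCBBCBCACBC
4) BBBBCBCACBCBBCBCACBCAACBCACBCBBCBCACBC
5) AAAACBCACBCBBCBCACBCAACBCACBCBBCBCACBCBBBBCBCACBCBBCBCACBCAACBCACBCBBCBCACBC
6) BBBBBBBBCBCACBCBBCBCACBCAACBCACBCBBCBCACBCBBBBCBCACBCBBCBC…BCAACBCACBCBBCBCACBCBBBBCBCACBCBBCBCACBCAACBCACBCBBCBCACBC  (len 156)
7) AAAAAAAACBCACBCBBCBCACBCAACBCACBCBBCBCACBCBBBBCBCACBCBBCBC…BCAACBCACBCBBCBCACBCBBBBCBCACBCBBCBCACBCAACBCACBCBBCBCACBC  (len 312)
8) BBBBBBBBBBBBBBBBCBCACBCBBCBCACBCAACBCACBCBBCBCACBCBBBBCBCA…BCAACBCACBCBBCBCACBCBBBBCBCACBCBBCBCACBCAACBCACBCBBCBCACBC  (len 632)
9) AAAAAAAAAAAAAAAACBCACBCBBCBCACBCAACBCACBCBBCBCACBCBBBBCBCA…BCAACBCACBCBBCBCACBCBBBBCBCACBCBBCBCACBCAACBCACBCBBCBCACBC  (len 1264)

512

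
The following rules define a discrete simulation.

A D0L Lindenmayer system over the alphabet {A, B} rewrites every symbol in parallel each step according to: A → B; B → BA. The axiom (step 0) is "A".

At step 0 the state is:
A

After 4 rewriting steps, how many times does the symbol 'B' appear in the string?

3

k=0  A
k=1  B
k=2  BA
k=3  BAB
k=4  BABBA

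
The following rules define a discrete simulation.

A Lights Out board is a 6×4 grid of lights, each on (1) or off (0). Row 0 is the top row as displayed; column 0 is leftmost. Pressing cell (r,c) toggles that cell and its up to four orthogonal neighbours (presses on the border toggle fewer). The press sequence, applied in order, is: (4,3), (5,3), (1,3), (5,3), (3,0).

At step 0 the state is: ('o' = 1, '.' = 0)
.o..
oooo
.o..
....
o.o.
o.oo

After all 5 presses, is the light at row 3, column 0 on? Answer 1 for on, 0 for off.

1

gen 0: .o..
oooo
.o..
....
o.o.
o.oo
gen 1: .o..
oooo
.o..
...o
o..o
o.o.
gen 2: .o..
oooo
.o..
...o
o...
o..o
gen 3: .o.o
oo..
.o.o
...o
o...
o..o
gen 4: .o.o
oo..
.o.o
...o
o..o
o.o.
gen 5: .o.o
oo..
oo.o
oo.o
...o
o.o.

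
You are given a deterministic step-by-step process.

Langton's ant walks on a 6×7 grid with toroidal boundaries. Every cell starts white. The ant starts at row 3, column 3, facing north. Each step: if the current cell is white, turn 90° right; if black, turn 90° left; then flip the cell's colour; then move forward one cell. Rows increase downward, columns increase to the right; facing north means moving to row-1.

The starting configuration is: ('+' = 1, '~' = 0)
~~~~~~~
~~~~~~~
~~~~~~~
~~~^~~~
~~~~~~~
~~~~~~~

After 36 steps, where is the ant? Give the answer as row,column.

gen 0: ~~~~~~~
~~~~~~~
~~~~~~~
~~~^~~~
~~~~~~~
~~~~~~~
gen 1: ~~~~~~~
~~~~~~~
~~~~~~~
~~~+>~~
~~~~~~~
~~~~~~~
gen 2: ~~~~~~~
~~~~~~~
~~~~~~~
~~~++~~
~~~~v~~
~~~~~~~
gen 3: ~~~~~~~
~~~~~~~
~~~~~~~
~~~++~~
~~~<+~~
~~~~~~~
gen 4: ~~~~~~~
~~~~~~~
~~~~~~~
~~~^+~~
~~~++~~
~~~~~~~
gen 5: ~~~~~~~
~~~~~~~
~~~~~~~
~~<~+~~
~~~++~~
~~~~~~~
gen 6: ~~~~~~~
~~~~~~~
~~^~~~~
~~+~+~~
~~~++~~
~~~~~~~
gen 7: ~~~~~~~
~~~~~~~
~~+>~~~
~~+~+~~
~~~++~~
~~~~~~~
gen 8: ~~~~~~~
~~~~~~~
~~++~~~
~~+v+~~
~~~++~~
~~~~~~~
gen 9: ~~~~~~~
~~~~~~~
~~++~~~
~~<++~~
~~~++~~
~~~~~~~
gen 10: ~~~~~~~
~~~~~~~
~~++~~~
~~~++~~
~~v++~~
~~~~~~~
gen 11: ~~~~~~~
~~~~~~~
~~++~~~
~~~++~~
~<+++~~
~~~~~~~
gen 12: ~~~~~~~
~~~~~~~
~~++~~~
~^~++~~
~++++~~
~~~~~~~
gen 13: ~~~~~~~
~~~~~~~
~~++~~~
~+>++~~
~++++~~
~~~~~~~
gen 14: ~~~~~~~
~~~~~~~
~~++~~~
~++++~~
~+v++~~
~~~~~~~
gen 15: ~~~~~~~
~~~~~~~
~~++~~~
~++++~~
~+~>+~~
~~~~~~~
gen 16: ~~~~~~~
~~~~~~~
~~++~~~
~++^+~~
~+~~+~~
~~~~~~~
gen 17: ~~~~~~~
~~~~~~~
~~++~~~
~+<~+~~
~+~~+~~
~~~~~~~
gen 18: ~~~~~~~
~~~~~~~
~~++~~~
~+~~+~~
~+v~+~~
~~~~~~~
gen 19: ~~~~~~~
~~~~~~~
~~++~~~
~+~~+~~
~<+~+~~
~~~~~~~
gen 20: ~~~~~~~
~~~~~~~
~~++~~~
~+~~+~~
~~+~+~~
~v~~~~~
gen 21: ~~~~~~~
~~~~~~~
~~++~~~
~+~~+~~
~~+~+~~
<+~~~~~
gen 22: ~~~~~~~
~~~~~~~
~~++~~~
~+~~+~~
^~+~+~~
++~~~~~
gen 23: ~~~~~~~
~~~~~~~
~~++~~~
~+~~+~~
+>+~+~~
++~~~~~
gen 24: ~~~~~~~
~~~~~~~
~~++~~~
~+~~+~~
+++~+~~
+v~~~~~
gen 25: ~~~~~~~
~~~~~~~
~~++~~~
~+~~+~~
+++~+~~
+~>~~~~
gen 26: ~~v~~~~
~~~~~~~
~~++~~~
~+~~+~~
+++~+~~
+~+~~~~
gen 27: ~<+~~~~
~~~~~~~
~~++~~~
~+~~+~~
+++~+~~
+~+~~~~
gen 28: ~++~~~~
~~~~~~~
~~++~~~
~+~~+~~
+++~+~~
+^+~~~~
gen 29: ~++~~~~
~~~~~~~
~~++~~~
~+~~+~~
+++~+~~
++>~~~~
gen 30: ~++~~~~
~~~~~~~
~~++~~~
~+~~+~~
++^~+~~
++~~~~~
gen 31: ~++~~~~
~~~~~~~
~~++~~~
~+~~+~~
+<~~+~~
++~~~~~
gen 32: ~++~~~~
~~~~~~~
~~++~~~
~+~~+~~
+~~~+~~
+v~~~~~
gen 33: ~++~~~~
~~~~~~~
~~++~~~
~+~~+~~
+~~~+~~
+~>~~~~
gen 34: ~+v~~~~
~~~~~~~
~~++~~~
~+~~+~~
+~~~+~~
+~+~~~~
gen 35: ~+~>~~~
~~~~~~~
~~++~~~
~+~~+~~
+~~~+~~
+~+~~~~
gen 36: ~+~+~~~
~~~v~~~
~~++~~~
~+~~+~~
+~~~+~~
+~+~~~~

1,3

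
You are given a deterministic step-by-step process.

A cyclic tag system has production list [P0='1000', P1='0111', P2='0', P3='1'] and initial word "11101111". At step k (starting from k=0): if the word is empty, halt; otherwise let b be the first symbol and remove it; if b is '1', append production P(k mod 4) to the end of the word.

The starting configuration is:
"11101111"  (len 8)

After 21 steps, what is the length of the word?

20

gen 0: "11101111"  (len 8)
gen 1: "11011111000"  (len 11)
gen 2: "10111110000111"  (len 14)
gen 3: "01111100001110"  (len 14)
gen 4: "1111100001110"  (len 13)
gen 5: "1111000011101000"  (len 16)
gen 6: "1110000111010000111"  (len 19)
gen 7: "1100001110100001110"  (len 19)
gen 8: "1000011101000011101"  (len 19)
gen 9: "0000111010000111011000"  (len 22)
gen 10: "000111010000111011000"  (len 21)
gen 11: "00111010000111011000"  (len 20)
gen 12: "0111010000111011000"  (len 19)
gen 13: "111010000111011000"  (len 18)
gen 14: "110100001110110000111"  (len 21)
gen 15: "101000011101100001110"  (len 21)
gen 16: "010000111011000011101"  (len 21)
gen 17: "10000111011000011101"  (len 20)
gen 18: "00001110110000111010111"  (len 23)
gen 19: "0001110110000111010111"  (len 22)
gen 20: "001110110000111010111"  (len 21)
gen 21: "01110110000111010111"  (len 20)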